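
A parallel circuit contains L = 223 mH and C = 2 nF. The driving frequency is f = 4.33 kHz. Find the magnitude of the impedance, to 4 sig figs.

9057 Ω

ω = 2πf = 27210 rad/s
X_L = ωL = 6067 Ω
X_C = 1/(ωC) = 18380 Ω
Parallel: admittances add. Y = 1/(jωL) + jωC
Y = (0 − j0.0001104) S
|Y| = 0.0001104 S → |Z| = 1/|Y| = 9057 Ω, ∠Z = −∠Y = 90.00°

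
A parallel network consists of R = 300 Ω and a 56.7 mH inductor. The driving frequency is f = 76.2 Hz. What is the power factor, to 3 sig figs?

ω = 2πf = 478.8 rad/s
X_L = ωL = 27.1 Ω
Parallel: admittances add. Y = 1/R + 1/(jωL)
Y = (0.00333 − j0.0368) S
|Y| = 0.0370 S → |Z| = 1/|Y| = 27.0 Ω, ∠Z = −∠Y = 84.8°
cos φ = cos(84.8°) = 0.0901

0.0901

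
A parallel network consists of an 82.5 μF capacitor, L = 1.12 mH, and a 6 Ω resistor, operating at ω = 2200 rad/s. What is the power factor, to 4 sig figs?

X_L = ωL = 2.464 Ω
X_C = 1/(ωC) = 5.510 Ω
Parallel: admittances add. Y = 1/R + 1/(jωL) + jωC
Y = (0.1667 − j0.2243) S
|Y| = 0.2795 S → |Z| = 1/|Y| = 3.578 Ω, ∠Z = −∠Y = 53.39°
cos φ = cos(53.39°) = 0.5963

0.5963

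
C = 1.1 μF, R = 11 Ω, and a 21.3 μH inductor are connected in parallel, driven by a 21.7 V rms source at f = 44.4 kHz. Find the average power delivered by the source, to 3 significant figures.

ω = 2πf = 279000 rad/s
X_L = ωL = 5.94 Ω
X_C = 1/(ωC) = 3.26 Ω
Parallel: admittances add. Y = 1/R + 1/(jωL) + jωC
Y = (0.0909 + j0.139) S
|Y| = 0.166 S → |Z| = 1/|Y| = 6.03 Ω, ∠Z = −∠Y = -56.7°
I = V/|Z| = 3.60 A
P = VI cos φ = 21.7 × 3.60 × cos(-56.7°) = 42.8 W

42.8 W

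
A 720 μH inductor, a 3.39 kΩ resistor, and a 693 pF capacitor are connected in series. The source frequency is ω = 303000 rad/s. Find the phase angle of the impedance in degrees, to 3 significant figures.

-53.3°

X_L = ωL = 218 Ω
X_C = 1/(ωC) = 4760 Ω
Net reactance X = X_L − X_C = -4540 Ω
Z = 3390 − j4540 Ω
|Z| = √(3390² + 4540²) = 5670 Ω
∠Z = arctan(-4540/3390) = -53.3°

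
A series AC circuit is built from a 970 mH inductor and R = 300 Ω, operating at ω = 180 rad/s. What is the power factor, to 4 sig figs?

0.8643

X_L = ωL = 174.6 Ω
Z = 300.0 + j174.6 Ω
|Z| = √(300.0² + 174.6²) = 347.1 Ω
∠Z = arctan(174.6/300.0) = 30.20°
cos φ = cos(30.20°) = 0.8643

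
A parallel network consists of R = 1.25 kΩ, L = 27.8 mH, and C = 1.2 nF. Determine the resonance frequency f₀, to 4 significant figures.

27.56 kHz

ω₀ = 1/√(LC) = 1/√(0.0278 × 1.2e-09) = 173100 rad/s
f₀ = ω₀/(2π) = 27.56 kHz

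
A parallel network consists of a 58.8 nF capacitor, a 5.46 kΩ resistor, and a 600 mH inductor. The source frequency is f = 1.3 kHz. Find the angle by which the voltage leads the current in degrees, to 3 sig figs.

ω = 2πf = 8168 rad/s
X_L = ωL = 4900 Ω
X_C = 1/(ωC) = 2080 Ω
Parallel: admittances add. Y = 1/R + 1/(jωL) + jωC
Y = (0.000183 + j0.000276) S
|Y| = 0.000331 S → |Z| = 1/|Y| = 3020 Ω, ∠Z = −∠Y = -56.5°

-56.5°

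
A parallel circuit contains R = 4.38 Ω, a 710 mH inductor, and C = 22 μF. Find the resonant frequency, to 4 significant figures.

ω₀ = 1/√(LC) = 1/√(0.71 × 2.2e-05) = 253.0 rad/s
f₀ = ω₀/(2π) = 40.27 Hz

40.27 Hz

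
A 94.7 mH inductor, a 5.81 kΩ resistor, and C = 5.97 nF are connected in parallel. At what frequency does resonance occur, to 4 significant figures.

ω₀ = 1/√(LC) = 1/√(0.0947 × 5.97e-09) = 42060 rad/s
f₀ = ω₀/(2π) = 6.694 kHz

6.694 kHz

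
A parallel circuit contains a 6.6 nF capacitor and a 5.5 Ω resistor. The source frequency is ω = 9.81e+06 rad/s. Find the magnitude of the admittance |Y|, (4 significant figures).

X_C = 1/(ωC) = 15.44 Ω
Parallel: admittances add. Y = 1/R + jωC
Y = (0.1818 + j0.06475) S
|Y| = 0.1930 S → |Z| = 1/|Y| = 5.181 Ω, ∠Z = −∠Y = -19.60°

193.0 mS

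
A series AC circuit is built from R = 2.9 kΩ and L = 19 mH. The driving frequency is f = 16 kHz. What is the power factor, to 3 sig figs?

ω = 2πf = 100500 rad/s
X_L = ωL = 1910 Ω
Z = 2900 + j1910 Ω
|Z| = √(2900² + 1910²) = 3470 Ω
∠Z = arctan(1910/2900) = 33.4°
cos φ = cos(33.4°) = 0.835

0.835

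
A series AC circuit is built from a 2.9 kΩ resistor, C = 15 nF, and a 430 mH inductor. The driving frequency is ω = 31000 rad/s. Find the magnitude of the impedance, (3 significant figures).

11500 Ω

X_L = ωL = 13300 Ω
X_C = 1/(ωC) = 2150 Ω
Net reactance X = X_L − X_C = 11200 Ω
Z = 2900 + j11200 Ω
|Z| = √(2900² + 11200²) = 11500 Ω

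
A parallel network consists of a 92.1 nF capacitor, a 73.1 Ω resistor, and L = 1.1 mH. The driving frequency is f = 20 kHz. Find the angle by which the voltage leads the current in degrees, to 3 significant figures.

-17.6°

ω = 2πf = 125700 rad/s
X_L = ωL = 138 Ω
X_C = 1/(ωC) = 86.4 Ω
Parallel: admittances add. Y = 1/R + 1/(jωL) + jωC
Y = (0.0137 + j0.00434) S
|Y| = 0.0144 S → |Z| = 1/|Y| = 69.7 Ω, ∠Z = −∠Y = -17.6°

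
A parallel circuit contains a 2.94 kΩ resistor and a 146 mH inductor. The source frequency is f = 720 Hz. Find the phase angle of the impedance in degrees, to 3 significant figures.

ω = 2πf = 4524 rad/s
X_L = ωL = 660 Ω
Parallel: admittances add. Y = 1/R + 1/(jωL)
Y = (0.000340 − j0.00151) S
|Y| = 0.00155 S → |Z| = 1/|Y| = 644 Ω, ∠Z = −∠Y = 77.3°

77.3°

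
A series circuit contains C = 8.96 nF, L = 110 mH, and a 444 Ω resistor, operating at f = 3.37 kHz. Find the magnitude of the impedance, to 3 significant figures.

2980 Ω

ω = 2πf = 21170 rad/s
X_L = ωL = 2330 Ω
X_C = 1/(ωC) = 5270 Ω
Net reactance X = X_L − X_C = -2940 Ω
Z = 444 − j2940 Ω
|Z| = √(444² + 2940²) = 2980 Ω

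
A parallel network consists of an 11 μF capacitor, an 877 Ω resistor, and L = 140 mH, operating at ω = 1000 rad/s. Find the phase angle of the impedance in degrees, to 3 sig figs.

X_L = ωL = 140 Ω
X_C = 1/(ωC) = 90.9 Ω
Parallel: admittances add. Y = 1/R + 1/(jωL) + jωC
Y = (0.00114 + j0.00386) S
|Y| = 0.00402 S → |Z| = 1/|Y| = 249 Ω, ∠Z = −∠Y = -73.5°

-73.5°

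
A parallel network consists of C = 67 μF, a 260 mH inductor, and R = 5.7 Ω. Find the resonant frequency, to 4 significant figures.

38.13 Hz

ω₀ = 1/√(LC) = 1/√(0.26 × 6.7e-05) = 239.6 rad/s
f₀ = ω₀/(2π) = 38.13 Hz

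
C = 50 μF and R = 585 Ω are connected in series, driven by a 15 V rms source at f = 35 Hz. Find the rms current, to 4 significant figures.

25.34 mA

ω = 2πf = 219.9 rad/s
X_C = 1/(ωC) = 90.95 Ω
Z = 585.0 − j90.95 Ω
|Z| = √(585.0² + 90.95²) = 592.0 Ω
I = V/|Z| = 15/592.0 = 25.34 mA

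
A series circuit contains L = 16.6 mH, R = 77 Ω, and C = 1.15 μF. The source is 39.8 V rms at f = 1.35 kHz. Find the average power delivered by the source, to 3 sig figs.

16.5 W

ω = 2πf = 8482 rad/s
X_L = ωL = 141 Ω
X_C = 1/(ωC) = 103 Ω
Net reactance X = X_L − X_C = 38.3 Ω
Z = 77.0 + j38.3 Ω
|Z| = √(77.0² + 38.3²) = 86.0 Ω
∠Z = arctan(38.3/77.0) = 26.4°
I = V/|Z| = 463 mA
P = VI cos φ = 39.8 × 0.463 × cos(26.4°) = 16.5 W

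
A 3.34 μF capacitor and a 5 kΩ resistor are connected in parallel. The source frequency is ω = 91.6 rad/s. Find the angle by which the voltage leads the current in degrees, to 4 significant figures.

X_C = 1/(ωC) = 3269 Ω
Parallel: admittances add. Y = 1/R + jωC
Y = (0.0002000 + j0.0003059) S
|Y| = 0.0003655 S → |Z| = 1/|Y| = 2736 Ω, ∠Z = −∠Y = -56.83°

-56.83°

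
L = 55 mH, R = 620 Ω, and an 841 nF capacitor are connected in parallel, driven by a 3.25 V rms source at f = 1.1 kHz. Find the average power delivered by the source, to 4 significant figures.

ω = 2πf = 6912 rad/s
X_L = ωL = 380.1 Ω
X_C = 1/(ωC) = 172.0 Ω
Parallel: admittances add. Y = 1/R + 1/(jωL) + jωC
Y = (0.001613 + j0.003182) S
|Y| = 0.003567 S → |Z| = 1/|Y| = 280.3 Ω, ∠Z = −∠Y = -63.12°
I = V/|Z| = 11.59 mA
P = VI cos φ = 3.25 × 0.01159 × cos(-63.12°) = 17.04 mW

17.04 mW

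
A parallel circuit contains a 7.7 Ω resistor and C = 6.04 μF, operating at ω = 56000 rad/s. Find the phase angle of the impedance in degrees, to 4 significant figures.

-69.00°

X_C = 1/(ωC) = 2.956 Ω
Parallel: admittances add. Y = 1/R + jωC
Y = (0.1299 + j0.3382) S
|Y| = 0.3623 S → |Z| = 1/|Y| = 2.760 Ω, ∠Z = −∠Y = -69.00°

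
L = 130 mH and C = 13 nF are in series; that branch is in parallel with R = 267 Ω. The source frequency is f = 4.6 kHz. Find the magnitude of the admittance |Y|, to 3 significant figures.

ω = 2πf = 28900 rad/s
X_L = ωL = 3760 Ω
X_C = 1/(ωC) = 2660 Ω
Branch 1: Z₁ = R = 267 Ω
Branch 2 (series LC): Z₂ = j(X_L − X_C) = j1100 Ω
Parallel: Z = Z₁Z₂/(Z₁+Z₂), |Z| = 259 Ω, ∠Z = 13.7°
|Y| = 1/|Z| = 3.85 mS

3.85 mS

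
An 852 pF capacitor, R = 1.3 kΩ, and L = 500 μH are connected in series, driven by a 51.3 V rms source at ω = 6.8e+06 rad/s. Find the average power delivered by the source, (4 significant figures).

X_L = ωL = 3400 Ω
X_C = 1/(ωC) = 172.6 Ω
Net reactance X = X_L − X_C = 3227 Ω
Z = 1300 + j3227 Ω
|Z| = √(1300² + 3227²) = 3479 Ω
∠Z = arctan(3227/1300) = 68.06°
I = V/|Z| = 14.74 mA
P = VI cos φ = 51.3 × 0.01474 × cos(68.06°) = 282.6 mW

282.6 mW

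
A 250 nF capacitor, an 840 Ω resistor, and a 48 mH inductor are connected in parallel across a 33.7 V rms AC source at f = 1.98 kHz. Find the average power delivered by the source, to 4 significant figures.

1.352 W

ω = 2πf = 12440 rad/s
X_L = ωL = 597.2 Ω
X_C = 1/(ωC) = 321.5 Ω
Parallel: admittances add. Y = 1/R + 1/(jωL) + jωC
Y = (0.001190 + j0.001436) S
|Y| = 0.001865 S → |Z| = 1/|Y| = 536.2 Ω, ∠Z = −∠Y = -50.33°
I = V/|Z| = 62.85 mA
P = VI cos φ = 33.7 × 0.06285 × cos(-50.33°) = 1.352 W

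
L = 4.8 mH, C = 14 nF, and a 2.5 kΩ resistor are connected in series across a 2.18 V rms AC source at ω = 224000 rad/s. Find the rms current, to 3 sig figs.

X_L = ωL = 1080 Ω
X_C = 1/(ωC) = 319 Ω
Net reactance X = X_L − X_C = 756 Ω
Z = 2500 + j756 Ω
|Z| = √(2500² + 756²) = 2610 Ω
I = V/|Z| = 2.18/2610 = 835 μA

835 μA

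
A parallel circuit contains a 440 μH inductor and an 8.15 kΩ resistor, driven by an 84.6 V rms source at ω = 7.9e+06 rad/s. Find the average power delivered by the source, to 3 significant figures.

878 mW

X_L = ωL = 3480 Ω
Parallel: admittances add. Y = 1/R + 1/(jωL)
Y = (0.000123 − j0.000288) S
|Y| = 0.000313 S → |Z| = 1/|Y| = 3200 Ω, ∠Z = −∠Y = 66.9°
I = V/|Z| = 26.5 mA
P = VI cos φ = 84.6 × 0.0265 × cos(66.9°) = 878 mW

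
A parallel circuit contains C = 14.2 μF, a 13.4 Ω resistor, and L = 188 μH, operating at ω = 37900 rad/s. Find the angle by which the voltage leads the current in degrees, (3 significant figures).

-79.4°

X_L = ωL = 7.13 Ω
X_C = 1/(ωC) = 1.86 Ω
Parallel: admittances add. Y = 1/R + 1/(jωL) + jωC
Y = (0.0746 + j0.398) S
|Y| = 0.405 S → |Z| = 1/|Y| = 2.47 Ω, ∠Z = −∠Y = -79.4°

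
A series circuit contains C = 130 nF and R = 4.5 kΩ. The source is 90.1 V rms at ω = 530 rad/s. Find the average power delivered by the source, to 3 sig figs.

X_C = 1/(ωC) = 14500 Ω
Z = 4500 − j14500 Ω
|Z| = √(4500² + 14500²) = 15200 Ω
∠Z = arctan(-14500/4500) = -72.8°
I = V/|Z| = 5.93 mA
P = VI cos φ = 90.1 × 0.00593 × cos(-72.8°) = 158 mW

158 mW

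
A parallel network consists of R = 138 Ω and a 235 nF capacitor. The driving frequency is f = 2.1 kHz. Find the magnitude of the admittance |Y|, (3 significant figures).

7.88 mS

ω = 2πf = 13190 rad/s
X_C = 1/(ωC) = 323 Ω
Parallel: admittances add. Y = 1/R + jωC
Y = (0.00725 + j0.00310) S
|Y| = 0.00788 S → |Z| = 1/|Y| = 127 Ω, ∠Z = −∠Y = -23.2°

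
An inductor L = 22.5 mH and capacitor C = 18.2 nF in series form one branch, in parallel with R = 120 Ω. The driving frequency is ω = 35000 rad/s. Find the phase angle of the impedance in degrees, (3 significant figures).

X_L = ωL = 788 Ω
X_C = 1/(ωC) = 1570 Ω
Branch 1: Z₁ = R = 120 Ω
Branch 2 (series LC): Z₂ = j(X_L − X_C) = −j782 Ω
Parallel: Z = Z₁Z₂/(Z₁+Z₂), |Z| = 119 Ω, ∠Z = -8.72°

-8.72°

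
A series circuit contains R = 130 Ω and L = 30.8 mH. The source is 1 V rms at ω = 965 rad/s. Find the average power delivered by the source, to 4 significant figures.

X_L = ωL = 29.72 Ω
Z = 130.0 + j29.72 Ω
|Z| = √(130.0² + 29.72²) = 133.4 Ω
∠Z = arctan(29.72/130.0) = 12.88°
I = V/|Z| = 7.499 mA
P = VI cos φ = 1 × 0.007499 × cos(12.88°) = 7.310 mW

7.310 mW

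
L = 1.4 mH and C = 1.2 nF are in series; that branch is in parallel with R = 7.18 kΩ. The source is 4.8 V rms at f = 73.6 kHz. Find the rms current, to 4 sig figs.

ω = 2πf = 462400 rad/s
X_L = ωL = 647.4 Ω
X_C = 1/(ωC) = 1802 Ω
Branch 1: Z₁ = R = 7180 Ω
Branch 2 (series LC): Z₂ = j(X_L − X_C) = −j1155 Ω
Parallel: Z = Z₁Z₂/(Z₁+Z₂), |Z| = 1140 Ω, ∠Z = -80.86°
I = V/|Z| = 4.8/1140 = 4.211 mA

4.211 mA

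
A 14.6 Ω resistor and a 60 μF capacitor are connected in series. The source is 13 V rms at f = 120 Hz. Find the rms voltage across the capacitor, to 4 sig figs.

ω = 2πf = 754.0 rad/s
X_C = 1/(ωC) = 22.10 Ω
Z = 14.60 − j22.10 Ω
|Z| = √(14.60² + 22.10²) = 26.49 Ω
I = V/|Z| = 490.7 mA
V_C = I·|Z_C| = 0.4907 × 22.10 = 10.85 V

10.85 V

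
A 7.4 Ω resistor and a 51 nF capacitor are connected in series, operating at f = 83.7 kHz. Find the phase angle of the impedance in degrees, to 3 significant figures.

-78.8°

ω = 2πf = 525900 rad/s
X_C = 1/(ωC) = 37.3 Ω
Z = 7.40 − j37.3 Ω
|Z| = √(7.40² + 37.3²) = 38.0 Ω
∠Z = arctan(-37.3/7.40) = -78.8°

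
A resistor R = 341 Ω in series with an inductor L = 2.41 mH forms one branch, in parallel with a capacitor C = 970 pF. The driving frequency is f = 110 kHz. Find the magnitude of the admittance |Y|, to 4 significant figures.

ω = 2πf = 691200 rad/s
X_L = ωL = 1666 Ω
X_C = 1/(ωC) = 1492 Ω
Branch 1 (R+jX_L): Z₁ = 341.0 + j1666 Ω, |Z₁| = 1700 Ω
Branch 2 (−jX_C): Z₂ = −j1492 Ω
Parallel: Z = Z₁Z₂/(Z₁+Z₂), |Z| = 6624 Ω, ∠Z = -38.61°
|Y| = 1/|Z| = 151.0 μS

151.0 μS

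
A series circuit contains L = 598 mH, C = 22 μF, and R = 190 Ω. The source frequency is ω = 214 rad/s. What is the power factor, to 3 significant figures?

0.914

X_L = ωL = 128 Ω
X_C = 1/(ωC) = 212 Ω
Net reactance X = X_L − X_C = -84.4 Ω
Z = 190 − j84.4 Ω
|Z| = √(190² + 84.4²) = 208 Ω
∠Z = arctan(-84.4/190) = -24.0°
cos φ = cos(-24.0°) = 0.914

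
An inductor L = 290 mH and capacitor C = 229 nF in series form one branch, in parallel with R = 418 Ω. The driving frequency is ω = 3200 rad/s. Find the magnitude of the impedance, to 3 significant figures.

X_L = ωL = 928 Ω
X_C = 1/(ωC) = 1360 Ω
Branch 1: Z₁ = R = 418 Ω
Branch 2 (series LC): Z₂ = j(X_L − X_C) = −j437 Ω
Parallel: Z = Z₁Z₂/(Z₁+Z₂), |Z| = 302 Ω, ∠Z = -43.8°

302 Ω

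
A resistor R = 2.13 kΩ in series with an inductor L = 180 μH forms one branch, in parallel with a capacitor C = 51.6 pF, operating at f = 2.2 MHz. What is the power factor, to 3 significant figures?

0.381

ω = 2πf = 1.382e+07 rad/s
X_L = ωL = 2490 Ω
X_C = 1/(ωC) = 1400 Ω
Branch 1 (R+jX_L): Z₁ = 2130 + j2490 Ω, |Z₁| = 3280 Ω
Branch 2 (−jX_C): Z₂ = −j1400 Ω
Parallel: Z = Z₁Z₂/(Z₁+Z₂), |Z| = 1920 Ω, ∠Z = -67.6°
cos φ = cos(-67.6°) = 0.381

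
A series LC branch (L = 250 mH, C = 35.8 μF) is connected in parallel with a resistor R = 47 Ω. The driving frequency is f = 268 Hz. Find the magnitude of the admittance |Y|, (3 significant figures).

ω = 2πf = 1684 rad/s
X_L = ωL = 421 Ω
X_C = 1/(ωC) = 16.6 Ω
Branch 1: Z₁ = R = 47.0 Ω
Branch 2 (series LC): Z₂ = j(X_L − X_C) = j404 Ω
Parallel: Z = Z₁Z₂/(Z₁+Z₂), |Z| = 46.7 Ω, ∠Z = 6.63°
|Y| = 1/|Z| = 21.4 mS

21.4 mS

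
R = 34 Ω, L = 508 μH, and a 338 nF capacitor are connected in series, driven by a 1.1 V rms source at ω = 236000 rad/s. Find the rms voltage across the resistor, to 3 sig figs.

0.332 V

X_L = ωL = 120 Ω
X_C = 1/(ωC) = 12.5 Ω
Net reactance X = X_L − X_C = 107 Ω
Z = 34.0 + j107 Ω
|Z| = √(34.0² + 107²) = 113 Ω
I = V/|Z| = 9.77 mA
V_R = I·|Z_R| = 0.00977 × 34.0 = 0.332 V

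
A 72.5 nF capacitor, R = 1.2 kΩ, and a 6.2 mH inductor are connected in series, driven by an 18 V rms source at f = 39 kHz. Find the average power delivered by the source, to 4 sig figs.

108.6 mW

ω = 2πf = 245000 rad/s
X_L = ωL = 1519 Ω
X_C = 1/(ωC) = 56.29 Ω
Net reactance X = X_L − X_C = 1463 Ω
Z = 1200 + j1463 Ω
|Z| = √(1200² + 1463²) = 1892 Ω
∠Z = arctan(1463/1200) = 50.64°
I = V/|Z| = 9.513 mA
P = VI cos φ = 18 × 0.009513 × cos(50.64°) = 108.6 mW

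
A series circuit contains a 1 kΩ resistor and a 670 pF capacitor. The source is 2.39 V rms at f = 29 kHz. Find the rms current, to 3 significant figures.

290 μA

ω = 2πf = 182200 rad/s
X_C = 1/(ωC) = 8190 Ω
Z = 1000 − j8190 Ω
|Z| = √(1000² + 8190²) = 8250 Ω
I = V/|Z| = 2.39/8250 = 290 μA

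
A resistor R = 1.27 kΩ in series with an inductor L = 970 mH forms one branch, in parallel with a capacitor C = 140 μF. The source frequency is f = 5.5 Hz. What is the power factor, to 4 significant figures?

ω = 2πf = 34.56 rad/s
X_L = ωL = 33.52 Ω
X_C = 1/(ωC) = 206.7 Ω
Branch 1 (R+jX_L): Z₁ = 1270 + j33.52 Ω, |Z₁| = 1270 Ω
Branch 2 (−jX_C): Z₂ = −j206.7 Ω
Parallel: Z = Z₁Z₂/(Z₁+Z₂), |Z| = 204.9 Ω, ∠Z = -80.72°
cos φ = cos(-80.72°) = 0.1612

0.1612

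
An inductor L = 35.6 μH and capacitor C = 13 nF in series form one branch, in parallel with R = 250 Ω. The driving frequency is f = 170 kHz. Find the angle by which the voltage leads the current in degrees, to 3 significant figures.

ω = 2πf = 1.068e+06 rad/s
X_L = ωL = 38.0 Ω
X_C = 1/(ωC) = 72.0 Ω
Branch 1: Z₁ = R = 250 Ω
Branch 2 (series LC): Z₂ = j(X_L − X_C) = −j34.0 Ω
Parallel: Z = Z₁Z₂/(Z₁+Z₂), |Z| = 33.7 Ω, ∠Z = -82.3°

-82.3°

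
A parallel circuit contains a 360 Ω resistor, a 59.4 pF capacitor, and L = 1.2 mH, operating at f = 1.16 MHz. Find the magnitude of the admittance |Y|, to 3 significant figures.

2.80 mS

ω = 2πf = 7.288e+06 rad/s
X_L = ωL = 8750 Ω
X_C = 1/(ωC) = 2310 Ω
Parallel: admittances add. Y = 1/R + 1/(jωL) + jωC
Y = (0.00278 + j0.000319) S
|Y| = 0.00280 S → |Z| = 1/|Y| = 358 Ω, ∠Z = −∠Y = -6.54°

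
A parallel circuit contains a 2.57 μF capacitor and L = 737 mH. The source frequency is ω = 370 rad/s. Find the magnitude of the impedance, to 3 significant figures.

368 Ω

X_L = ωL = 273 Ω
X_C = 1/(ωC) = 1050 Ω
Parallel: admittances add. Y = 1/(jωL) + jωC
Y = (0 − j0.00272) S
|Y| = 0.00272 S → |Z| = 1/|Y| = 368 Ω, ∠Z = −∠Y = 90.0°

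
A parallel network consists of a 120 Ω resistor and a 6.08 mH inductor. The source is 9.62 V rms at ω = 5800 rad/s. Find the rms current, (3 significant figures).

284 mA

X_L = ωL = 35.3 Ω
Parallel: admittances add. Y = 1/R + 1/(jωL)
Y = (0.00833 − j0.0284) S
|Y| = 0.0296 S → |Z| = 1/|Y| = 33.8 Ω, ∠Z = −∠Y = 73.6°
I = V/|Z| = 9.62/33.8 = 284 mA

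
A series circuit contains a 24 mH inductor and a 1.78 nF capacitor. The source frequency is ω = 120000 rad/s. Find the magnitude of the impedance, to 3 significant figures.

X_L = ωL = 2880 Ω
X_C = 1/(ωC) = 4680 Ω
Net reactance X = X_L − X_C = -1800 Ω
Z = − j1800 Ω
|Z| = √(0² + 1800²) = 1800 Ω

1800 Ω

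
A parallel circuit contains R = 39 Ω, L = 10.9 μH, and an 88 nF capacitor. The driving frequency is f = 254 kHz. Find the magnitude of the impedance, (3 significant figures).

11.5 Ω

ω = 2πf = 1.596e+06 rad/s
X_L = ωL = 17.4 Ω
X_C = 1/(ωC) = 7.12 Ω
Parallel: admittances add. Y = 1/R + 1/(jωL) + jωC
Y = (0.0256 + j0.0830) S
|Y| = 0.0868 S → |Z| = 1/|Y| = 11.5 Ω, ∠Z = −∠Y = -72.8°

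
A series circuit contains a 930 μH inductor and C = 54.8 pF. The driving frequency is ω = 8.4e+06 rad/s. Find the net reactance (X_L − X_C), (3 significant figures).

5640 Ω

X_L = ωL = 7810 Ω
X_C = 1/(ωC) = 2170 Ω
X = 7810 − 2170 = 5640 Ω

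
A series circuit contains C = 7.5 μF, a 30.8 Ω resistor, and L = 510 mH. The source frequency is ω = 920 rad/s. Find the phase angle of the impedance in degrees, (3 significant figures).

X_L = ωL = 469 Ω
X_C = 1/(ωC) = 145 Ω
Net reactance X = X_L − X_C = 324 Ω
Z = 30.8 + j324 Ω
|Z| = √(30.8² + 324²) = 326 Ω
∠Z = arctan(324/30.8) = 84.6°

84.6°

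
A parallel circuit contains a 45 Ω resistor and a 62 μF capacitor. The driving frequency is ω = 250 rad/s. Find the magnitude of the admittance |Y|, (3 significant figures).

27.1 mS

X_C = 1/(ωC) = 64.5 Ω
Parallel: admittances add. Y = 1/R + jωC
Y = (0.0222 + j0.0155) S
|Y| = 0.0271 S → |Z| = 1/|Y| = 36.9 Ω, ∠Z = −∠Y = -34.9°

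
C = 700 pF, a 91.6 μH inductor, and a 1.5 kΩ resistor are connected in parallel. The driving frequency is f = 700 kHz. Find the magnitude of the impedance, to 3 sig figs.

ω = 2πf = 4.398e+06 rad/s
X_L = ωL = 403 Ω
X_C = 1/(ωC) = 325 Ω
Parallel: admittances add. Y = 1/R + 1/(jωL) + jωC
Y = (0.000667 + j0.000597) S
|Y| = 0.000895 S → |Z| = 1/|Y| = 1120 Ω, ∠Z = −∠Y = -41.8°

1120 Ω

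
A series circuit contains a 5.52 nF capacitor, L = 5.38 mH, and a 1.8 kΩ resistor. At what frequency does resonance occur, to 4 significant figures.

ω₀ = 1/√(LC) = 1/√(0.00538 × 5.52e-09) = 183500 rad/s
f₀ = ω₀/(2π) = 29.21 kHz

29.21 kHz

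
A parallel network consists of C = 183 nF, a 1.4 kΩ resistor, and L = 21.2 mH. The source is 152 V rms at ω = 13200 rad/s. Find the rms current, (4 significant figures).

206.8 mA

X_L = ωL = 279.8 Ω
X_C = 1/(ωC) = 414.0 Ω
Parallel: admittances add. Y = 1/R + 1/(jωL) + jωC
Y = (0.0007143 − j0.001158) S
|Y| = 0.001360 S → |Z| = 1/|Y| = 735.0 Ω, ∠Z = −∠Y = 58.33°
I = V/|Z| = 152/735.0 = 206.8 mA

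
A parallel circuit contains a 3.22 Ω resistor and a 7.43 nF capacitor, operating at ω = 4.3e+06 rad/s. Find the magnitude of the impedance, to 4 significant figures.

X_C = 1/(ωC) = 31.30 Ω
Parallel: admittances add. Y = 1/R + jωC
Y = (0.3106 + j0.03195) S
|Y| = 0.3122 S → |Z| = 1/|Y| = 3.203 Ω, ∠Z = −∠Y = -5.874°

3.203 Ω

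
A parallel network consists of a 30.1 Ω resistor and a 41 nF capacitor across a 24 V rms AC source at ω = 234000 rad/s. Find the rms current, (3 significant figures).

X_C = 1/(ωC) = 104 Ω
Parallel: admittances add. Y = 1/R + jωC
Y = (0.0332 + j0.00959) S
|Y| = 0.0346 S → |Z| = 1/|Y| = 28.9 Ω, ∠Z = −∠Y = -16.1°
I = V/|Z| = 24/28.9 = 830 mA

830 mA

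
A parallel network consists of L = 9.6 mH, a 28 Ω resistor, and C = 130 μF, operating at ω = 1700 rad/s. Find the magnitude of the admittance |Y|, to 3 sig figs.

X_L = ωL = 16.3 Ω
X_C = 1/(ωC) = 4.52 Ω
Parallel: admittances add. Y = 1/R + 1/(jωL) + jωC
Y = (0.0357 + j0.160) S
|Y| = 0.164 S → |Z| = 1/|Y| = 6.11 Ω, ∠Z = −∠Y = -77.4°

164 mS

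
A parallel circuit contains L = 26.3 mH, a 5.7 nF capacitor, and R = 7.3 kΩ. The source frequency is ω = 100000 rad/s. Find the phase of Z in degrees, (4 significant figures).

-54.18°

X_L = ωL = 2630 Ω
X_C = 1/(ωC) = 1754 Ω
Parallel: admittances add. Y = 1/R + 1/(jωL) + jωC
Y = (0.0001370 + j0.0001898) S
|Y| = 0.0002340 S → |Z| = 1/|Y| = 4273 Ω, ∠Z = −∠Y = -54.18°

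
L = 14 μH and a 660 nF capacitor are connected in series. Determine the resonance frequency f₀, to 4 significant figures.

52.36 kHz

ω₀ = 1/√(LC) = 1/√(1.4e-05 × 6.6e-07) = 329000 rad/s
f₀ = ω₀/(2π) = 52.36 kHz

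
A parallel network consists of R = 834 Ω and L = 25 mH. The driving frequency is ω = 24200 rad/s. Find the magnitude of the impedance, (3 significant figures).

X_L = ωL = 605 Ω
Parallel: admittances add. Y = 1/R + 1/(jωL)
Y = (0.00120 − j0.00165) S
|Y| = 0.00204 S → |Z| = 1/|Y| = 490 Ω, ∠Z = −∠Y = 54.0°

490 Ω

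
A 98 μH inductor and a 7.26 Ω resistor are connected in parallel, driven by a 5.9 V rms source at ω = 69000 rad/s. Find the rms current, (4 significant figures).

1.192 A

X_L = ωL = 6.762 Ω
Parallel: admittances add. Y = 1/R + 1/(jωL)
Y = (0.1377 − j0.1479) S
|Y| = 0.2021 S → |Z| = 1/|Y| = 4.948 Ω, ∠Z = −∠Y = 47.03°
I = V/|Z| = 5.9/4.948 = 1.192 A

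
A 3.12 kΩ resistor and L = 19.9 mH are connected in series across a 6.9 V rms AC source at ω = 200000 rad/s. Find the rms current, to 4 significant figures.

1.364 mA

X_L = ωL = 3980 Ω
Z = 3120 + j3980 Ω
|Z| = √(3120² + 3980²) = 5057 Ω
I = V/|Z| = 6.9/5057 = 1.364 mA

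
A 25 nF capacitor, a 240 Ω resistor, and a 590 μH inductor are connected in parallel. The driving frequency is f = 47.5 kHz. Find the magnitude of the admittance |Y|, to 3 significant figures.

ω = 2πf = 298500 rad/s
X_L = ωL = 176 Ω
X_C = 1/(ωC) = 134 Ω
Parallel: admittances add. Y = 1/R + 1/(jωL) + jωC
Y = (0.00417 + j0.00178) S
|Y| = 0.00453 S → |Z| = 1/|Y| = 221 Ω, ∠Z = −∠Y = -23.2°

4.53 mS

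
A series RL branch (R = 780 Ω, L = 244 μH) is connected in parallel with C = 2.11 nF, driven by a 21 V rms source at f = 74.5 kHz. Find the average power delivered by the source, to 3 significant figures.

ω = 2πf = 468100 rad/s
X_L = ωL = 114 Ω
X_C = 1/(ωC) = 1010 Ω
Branch 1 (R+jX_L): Z₁ = 780 + j114 Ω, |Z₁| = 788 Ω
Branch 2 (−jX_C): Z₂ = −j1010 Ω
Parallel: Z = Z₁Z₂/(Z₁+Z₂), |Z| = 671 Ω, ∠Z = -32.6°
I = V/|Z| = 31.3 mA
P = VI cos φ = 21 × 0.0313 × cos(-32.6°) = 554 mW

554 mW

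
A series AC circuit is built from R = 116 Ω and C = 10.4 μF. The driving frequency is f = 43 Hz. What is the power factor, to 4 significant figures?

0.3099

ω = 2πf = 270.2 rad/s
X_C = 1/(ωC) = 355.9 Ω
Z = 116.0 − j355.9 Ω
|Z| = √(116.0² + 355.9²) = 374.3 Ω
∠Z = arctan(-355.9/116.0) = -71.95°
cos φ = cos(-71.95°) = 0.3099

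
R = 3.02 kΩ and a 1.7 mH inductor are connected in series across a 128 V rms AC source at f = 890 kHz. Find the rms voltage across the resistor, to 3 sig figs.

ω = 2πf = 5.592e+06 rad/s
X_L = ωL = 9510 Ω
Z = 3020 + j9510 Ω
|Z| = √(3020² + 9510²) = 9970 Ω
I = V/|Z| = 12.8 mA
V_R = I·|Z_R| = 0.0128 × 3020 = 38.8 V

38.8 V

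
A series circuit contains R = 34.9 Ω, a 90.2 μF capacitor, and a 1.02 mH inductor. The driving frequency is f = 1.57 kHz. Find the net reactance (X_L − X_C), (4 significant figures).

8.938 Ω

ω = 2πf = 9865 rad/s
X_L = ωL = 10.06 Ω
X_C = 1/(ωC) = 1.124 Ω
X = 10.06 − 1.124 = 8.938 Ω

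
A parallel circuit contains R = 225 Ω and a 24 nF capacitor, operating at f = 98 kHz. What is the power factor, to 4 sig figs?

0.2880

ω = 2πf = 615800 rad/s
X_C = 1/(ωC) = 67.67 Ω
Parallel: admittances add. Y = 1/R + jωC
Y = (0.004444 + j0.01478) S
|Y| = 0.01543 S → |Z| = 1/|Y| = 64.80 Ω, ∠Z = −∠Y = -73.26°
cos φ = cos(-73.26°) = 0.2880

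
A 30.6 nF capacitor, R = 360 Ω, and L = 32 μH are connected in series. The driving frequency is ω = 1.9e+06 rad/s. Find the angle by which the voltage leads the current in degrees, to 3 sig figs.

6.91°

X_L = ωL = 60.8 Ω
X_C = 1/(ωC) = 17.2 Ω
Net reactance X = X_L − X_C = 43.6 Ω
Z = 360 + j43.6 Ω
|Z| = √(360² + 43.6²) = 363 Ω
∠Z = arctan(43.6/360) = 6.91°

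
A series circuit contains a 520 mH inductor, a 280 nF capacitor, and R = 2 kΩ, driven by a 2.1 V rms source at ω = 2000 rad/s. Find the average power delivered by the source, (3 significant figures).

X_L = ωL = 1040 Ω
X_C = 1/(ωC) = 1790 Ω
Net reactance X = X_L − X_C = -746 Ω
Z = 2000 − j746 Ω
|Z| = √(2000² + 746²) = 2130 Ω
∠Z = arctan(-746/2000) = -20.4°
I = V/|Z| = 984 μA
P = VI cos φ = 2.1 × 0.000984 × cos(-20.4°) = 1.94 mW

1.94 mW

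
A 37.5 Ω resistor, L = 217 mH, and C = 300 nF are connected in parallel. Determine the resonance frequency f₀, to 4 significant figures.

623.8 Hz

ω₀ = 1/√(LC) = 1/√(0.217 × 3e-07) = 3919 rad/s
f₀ = ω₀/(2π) = 623.8 Hz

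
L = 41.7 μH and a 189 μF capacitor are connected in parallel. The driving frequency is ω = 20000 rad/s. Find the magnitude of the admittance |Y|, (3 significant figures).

X_L = ωL = 0.834 Ω
X_C = 1/(ωC) = 0.265 Ω
Parallel: admittances add. Y = 1/(jωL) + jωC
Y = (0 + j2.58) S
|Y| = 2.58 S → |Z| = 1/|Y| = 0.387 Ω, ∠Z = −∠Y = -90.0°

2.58 S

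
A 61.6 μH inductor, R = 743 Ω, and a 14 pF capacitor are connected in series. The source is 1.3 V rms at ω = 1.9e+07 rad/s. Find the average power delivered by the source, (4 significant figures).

173.1 μW

X_L = ωL = 1170 Ω
X_C = 1/(ωC) = 3759 Ω
Net reactance X = X_L − X_C = -2589 Ω
Z = 743.0 − j2589 Ω
|Z| = √(743.0² + 2589²) = 2694 Ω
∠Z = arctan(-2589/743.0) = -73.99°
I = V/|Z| = 482.6 μA
P = VI cos φ = 1.3 × 0.0004826 × cos(-73.99°) = 173.1 μW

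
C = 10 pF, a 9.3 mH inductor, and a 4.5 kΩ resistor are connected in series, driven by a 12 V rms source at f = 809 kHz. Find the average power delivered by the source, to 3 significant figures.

829 μW

ω = 2πf = 5.083e+06 rad/s
X_L = ωL = 47300 Ω
X_C = 1/(ωC) = 19700 Ω
Net reactance X = X_L − X_C = 27600 Ω
Z = 4500 + j27600 Ω
|Z| = √(4500² + 27600²) = 28000 Ω
∠Z = arctan(27600/4500) = 80.7°
I = V/|Z| = 429 μA
P = VI cos φ = 12 × 0.000429 × cos(80.7°) = 829 μW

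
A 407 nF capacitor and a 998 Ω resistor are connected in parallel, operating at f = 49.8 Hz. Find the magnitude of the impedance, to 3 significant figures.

ω = 2πf = 312.9 rad/s
X_C = 1/(ωC) = 7850 Ω
Parallel: admittances add. Y = 1/R + jωC
Y = (0.00100 + j0.000127) S
|Y| = 0.00101 S → |Z| = 1/|Y| = 990 Ω, ∠Z = −∠Y = -7.24°

990 Ω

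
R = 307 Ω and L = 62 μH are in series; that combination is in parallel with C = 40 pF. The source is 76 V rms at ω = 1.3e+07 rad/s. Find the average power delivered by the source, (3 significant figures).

X_L = ωL = 806 Ω
X_C = 1/(ωC) = 1920 Ω
Branch 1 (R+jX_L): Z₁ = 307 + j806 Ω, |Z₁| = 862 Ω
Branch 2 (−jX_C): Z₂ = −j1920 Ω
Parallel: Z = Z₁Z₂/(Z₁+Z₂), |Z| = 1430 Ω, ∠Z = 53.8°
I = V/|Z| = 53.1 mA
P = VI cos φ = 76 × 0.0531 × cos(53.8°) = 2.38 W

2.38 W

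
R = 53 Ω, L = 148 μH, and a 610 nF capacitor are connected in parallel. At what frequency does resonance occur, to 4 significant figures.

16.75 kHz

ω₀ = 1/√(LC) = 1/√(0.000148 × 6.1e-07) = 105200 rad/s
f₀ = ω₀/(2π) = 16.75 kHz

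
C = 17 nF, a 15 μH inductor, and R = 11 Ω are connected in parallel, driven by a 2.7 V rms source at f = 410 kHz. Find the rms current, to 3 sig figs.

250 mA

ω = 2πf = 2.576e+06 rad/s
X_L = ωL = 38.6 Ω
X_C = 1/(ωC) = 22.8 Ω
Parallel: admittances add. Y = 1/R + 1/(jωL) + jωC
Y = (0.0909 + j0.0179) S
|Y| = 0.0927 S → |Z| = 1/|Y| = 10.8 Ω, ∠Z = −∠Y = -11.1°
I = V/|Z| = 2.7/10.8 = 250 mA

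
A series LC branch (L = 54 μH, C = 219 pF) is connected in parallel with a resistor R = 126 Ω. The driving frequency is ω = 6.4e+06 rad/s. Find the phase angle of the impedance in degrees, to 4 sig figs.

X_L = ωL = 345.6 Ω
X_C = 1/(ωC) = 713.5 Ω
Branch 1: Z₁ = R = 126.0 Ω
Branch 2 (series LC): Z₂ = j(X_L − X_C) = −j367.9 Ω
Parallel: Z = Z₁Z₂/(Z₁+Z₂), |Z| = 119.2 Ω, ∠Z = -18.91°

-18.91°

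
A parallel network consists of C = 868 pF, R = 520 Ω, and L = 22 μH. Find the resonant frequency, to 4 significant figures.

1.152 MHz

ω₀ = 1/√(LC) = 1/√(2.2e-05 × 8.68e-10) = 7.237e+06 rad/s
f₀ = ω₀/(2π) = 1.152 MHz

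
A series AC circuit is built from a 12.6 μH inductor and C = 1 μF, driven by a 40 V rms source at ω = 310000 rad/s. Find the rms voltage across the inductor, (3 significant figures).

230 V

X_L = ωL = 3.91 Ω
X_C = 1/(ωC) = 3.23 Ω
Net reactance X = X_L − X_C = 0.680 Ω
Z = j0.680 Ω
|Z| = √(0² + 0.680²) = 0.680 Ω
I = V/|Z| = 58.8 A
V_L = I·|Z_L| = 58.8 × 3.91 = 230 V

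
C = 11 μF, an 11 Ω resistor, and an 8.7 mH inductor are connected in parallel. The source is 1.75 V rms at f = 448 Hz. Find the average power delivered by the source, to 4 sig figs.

278.4 mW

ω = 2πf = 2815 rad/s
X_L = ωL = 24.49 Ω
X_C = 1/(ωC) = 32.30 Ω
Parallel: admittances add. Y = 1/R + 1/(jωL) + jωC
Y = (0.09091 − j0.009871) S
|Y| = 0.09144 S → |Z| = 1/|Y| = 10.94 Ω, ∠Z = −∠Y = 6.197°
I = V/|Z| = 160.0 mA
P = VI cos φ = 1.75 × 0.1600 × cos(6.197°) = 278.4 mW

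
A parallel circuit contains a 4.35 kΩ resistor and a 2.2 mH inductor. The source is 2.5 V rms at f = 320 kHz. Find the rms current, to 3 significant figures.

ω = 2πf = 2.011e+06 rad/s
X_L = ωL = 4420 Ω
Parallel: admittances add. Y = 1/R + 1/(jωL)
Y = (0.000230 − j0.000226) S
|Y| = 0.000322 S → |Z| = 1/|Y| = 3100 Ω, ∠Z = −∠Y = 44.5°
I = V/|Z| = 2.5/3100 = 806 μA

806 μA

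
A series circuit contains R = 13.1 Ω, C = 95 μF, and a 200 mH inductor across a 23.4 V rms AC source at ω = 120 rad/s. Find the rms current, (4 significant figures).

X_L = ωL = 24.00 Ω
X_C = 1/(ωC) = 87.72 Ω
Net reactance X = X_L − X_C = -63.72 Ω
Z = 13.10 − j63.72 Ω
|Z| = √(13.10² + 63.72²) = 65.05 Ω
I = V/|Z| = 23.4/65.05 = 359.7 mA

359.7 mA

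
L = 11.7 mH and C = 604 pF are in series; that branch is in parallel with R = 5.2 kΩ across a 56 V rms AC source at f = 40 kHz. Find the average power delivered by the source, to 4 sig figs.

603.1 mW

ω = 2πf = 251300 rad/s
X_L = ωL = 2941 Ω
X_C = 1/(ωC) = 6588 Ω
Branch 1: Z₁ = R = 5200 Ω
Branch 2 (series LC): Z₂ = j(X_L − X_C) = −j3647 Ω
Parallel: Z = Z₁Z₂/(Z₁+Z₂), |Z| = 2986 Ω, ∠Z = -54.96°
I = V/|Z| = 18.76 mA
P = VI cos φ = 56 × 0.01876 × cos(-54.96°) = 603.1 mW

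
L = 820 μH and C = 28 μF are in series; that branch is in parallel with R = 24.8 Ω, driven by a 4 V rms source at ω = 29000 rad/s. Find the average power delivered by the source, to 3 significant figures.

645 mW

X_L = ωL = 23.8 Ω
X_C = 1/(ωC) = 1.23 Ω
Branch 1: Z₁ = R = 24.8 Ω
Branch 2 (series LC): Z₂ = j(X_L − X_C) = j22.5 Ω
Parallel: Z = Z₁Z₂/(Z₁+Z₂), |Z| = 16.7 Ω, ∠Z = 47.7°
I = V/|Z| = 240 mA
P = VI cos φ = 4 × 0.240 × cos(47.7°) = 645 mW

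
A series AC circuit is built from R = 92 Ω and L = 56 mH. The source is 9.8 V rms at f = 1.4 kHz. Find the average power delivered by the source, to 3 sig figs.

ω = 2πf = 8796 rad/s
X_L = ωL = 493 Ω
Z = 92.0 + j493 Ω
|Z| = √(92.0² + 493²) = 501 Ω
∠Z = arctan(493/92.0) = 79.4°
I = V/|Z| = 19.6 mA
P = VI cos φ = 9.8 × 0.0196 × cos(79.4°) = 35.2 mW

35.2 mW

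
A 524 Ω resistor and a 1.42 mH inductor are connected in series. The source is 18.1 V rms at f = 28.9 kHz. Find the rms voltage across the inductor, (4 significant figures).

7.991 V

ω = 2πf = 181600 rad/s
X_L = ωL = 257.8 Ω
Z = 524.0 + j257.8 Ω
|Z| = √(524.0² + 257.8²) = 584.0 Ω
I = V/|Z| = 30.99 mA
V_L = I·|Z_L| = 0.03099 × 257.8 = 7.991 V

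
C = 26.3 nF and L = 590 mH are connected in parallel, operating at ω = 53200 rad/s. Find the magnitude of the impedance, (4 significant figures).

X_L = ωL = 31390 Ω
X_C = 1/(ωC) = 714.7 Ω
Parallel: admittances add. Y = 1/(jωL) + jωC
Y = (0 + j0.001367) S
|Y| = 0.001367 S → |Z| = 1/|Y| = 731.4 Ω, ∠Z = −∠Y = -90.00°

731.4 Ω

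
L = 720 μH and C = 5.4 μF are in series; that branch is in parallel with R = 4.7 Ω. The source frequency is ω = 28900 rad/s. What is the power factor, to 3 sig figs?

0.951

X_L = ωL = 20.8 Ω
X_C = 1/(ωC) = 6.41 Ω
Branch 1: Z₁ = R = 4.70 Ω
Branch 2 (series LC): Z₂ = j(X_L − X_C) = j14.4 Ω
Parallel: Z = Z₁Z₂/(Z₁+Z₂), |Z| = 4.47 Ω, ∠Z = 18.1°
cos φ = cos(18.1°) = 0.951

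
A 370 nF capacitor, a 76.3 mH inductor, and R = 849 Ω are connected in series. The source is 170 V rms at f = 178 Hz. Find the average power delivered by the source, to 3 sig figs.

3.99 W

ω = 2πf = 1118 rad/s
X_L = ωL = 85.3 Ω
X_C = 1/(ωC) = 2420 Ω
Net reactance X = X_L − X_C = -2330 Ω
Z = 849 − j2330 Ω
|Z| = √(849² + 2330²) = 2480 Ω
∠Z = arctan(-2330/849) = -70.0°
I = V/|Z| = 68.5 mA
P = VI cos φ = 170 × 0.0685 × cos(-70.0°) = 3.99 W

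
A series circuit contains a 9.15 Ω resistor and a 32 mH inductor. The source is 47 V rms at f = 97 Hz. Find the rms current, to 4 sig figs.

2.182 A

ω = 2πf = 609.5 rad/s
X_L = ωL = 19.50 Ω
Z = 9.150 + j19.50 Ω
|Z| = √(9.150² + 19.50²) = 21.54 Ω
I = V/|Z| = 47/21.54 = 2.182 A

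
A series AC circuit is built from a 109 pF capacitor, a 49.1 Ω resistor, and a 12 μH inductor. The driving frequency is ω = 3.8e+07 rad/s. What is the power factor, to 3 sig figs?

0.223

X_L = ωL = 456 Ω
X_C = 1/(ωC) = 241 Ω
Net reactance X = X_L − X_C = 215 Ω
Z = 49.1 + j215 Ω
|Z| = √(49.1² + 215²) = 220 Ω
∠Z = arctan(215/49.1) = 77.1°
cos φ = cos(77.1°) = 0.223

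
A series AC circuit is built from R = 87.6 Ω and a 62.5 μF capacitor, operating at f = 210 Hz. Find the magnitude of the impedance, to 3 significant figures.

88.4 Ω

ω = 2πf = 1319 rad/s
X_C = 1/(ωC) = 12.1 Ω
Z = 87.6 − j12.1 Ω
|Z| = √(87.6² + 12.1²) = 88.4 Ω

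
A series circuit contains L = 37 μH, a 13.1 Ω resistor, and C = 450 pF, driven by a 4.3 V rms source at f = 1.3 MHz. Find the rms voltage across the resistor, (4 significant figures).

ω = 2πf = 8.168e+06 rad/s
X_L = ωL = 302.2 Ω
X_C = 1/(ωC) = 272.1 Ω
Net reactance X = X_L − X_C = 30.16 Ω
Z = 13.10 + j30.16 Ω
|Z| = √(13.10² + 30.16²) = 32.88 Ω
I = V/|Z| = 130.8 mA
V_R = I·|Z_R| = 0.1308 × 13.10 = 1.713 V

1.713 V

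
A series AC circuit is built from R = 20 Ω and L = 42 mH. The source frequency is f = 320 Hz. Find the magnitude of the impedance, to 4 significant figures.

ω = 2πf = 2011 rad/s
X_L = ωL = 84.45 Ω
Z = 20.00 + j84.45 Ω
|Z| = √(20.00² + 84.45²) = 86.78 Ω

86.78 Ω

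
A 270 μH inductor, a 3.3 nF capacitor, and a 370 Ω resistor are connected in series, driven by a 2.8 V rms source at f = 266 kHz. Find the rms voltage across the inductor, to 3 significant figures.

ω = 2πf = 1.671e+06 rad/s
X_L = ωL = 451 Ω
X_C = 1/(ωC) = 181 Ω
Net reactance X = X_L − X_C = 270 Ω
Z = 370 + j270 Ω
|Z| = √(370² + 270²) = 458 Ω
I = V/|Z| = 6.11 mA
V_L = I·|Z_L| = 0.00611 × 451 = 2.76 V

2.76 V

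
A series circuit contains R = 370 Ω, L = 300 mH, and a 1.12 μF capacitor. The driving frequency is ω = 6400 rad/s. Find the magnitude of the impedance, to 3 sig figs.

X_L = ωL = 1920 Ω
X_C = 1/(ωC) = 140 Ω
Net reactance X = X_L − X_C = 1780 Ω
Z = 370 + j1780 Ω
|Z| = √(370² + 1780²) = 1820 Ω

1820 Ω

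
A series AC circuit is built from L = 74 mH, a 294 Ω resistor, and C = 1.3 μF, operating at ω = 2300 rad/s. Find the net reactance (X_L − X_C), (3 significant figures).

-164 Ω

X_L = ωL = 170 Ω
X_C = 1/(ωC) = 334 Ω
X = 170 − 334 = -164 Ω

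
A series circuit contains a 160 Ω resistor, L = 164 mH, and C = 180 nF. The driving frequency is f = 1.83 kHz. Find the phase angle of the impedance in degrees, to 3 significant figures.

ω = 2πf = 11500 rad/s
X_L = ωL = 1890 Ω
X_C = 1/(ωC) = 483 Ω
Net reactance X = X_L − X_C = 1400 Ω
Z = 160 + j1400 Ω
|Z| = √(160² + 1400²) = 1410 Ω
∠Z = arctan(1400/160) = 83.5°

83.5°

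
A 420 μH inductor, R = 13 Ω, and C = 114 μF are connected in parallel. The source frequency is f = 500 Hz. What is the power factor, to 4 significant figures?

ω = 2πf = 3142 rad/s
X_L = ωL = 1.319 Ω
X_C = 1/(ωC) = 2.792 Ω
Parallel: admittances add. Y = 1/R + 1/(jωL) + jωC
Y = (0.07692 − j0.3997) S
|Y| = 0.4071 S → |Z| = 1/|Y| = 2.457 Ω, ∠Z = −∠Y = 79.11°
cos φ = cos(79.11°) = 0.1890

0.1890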